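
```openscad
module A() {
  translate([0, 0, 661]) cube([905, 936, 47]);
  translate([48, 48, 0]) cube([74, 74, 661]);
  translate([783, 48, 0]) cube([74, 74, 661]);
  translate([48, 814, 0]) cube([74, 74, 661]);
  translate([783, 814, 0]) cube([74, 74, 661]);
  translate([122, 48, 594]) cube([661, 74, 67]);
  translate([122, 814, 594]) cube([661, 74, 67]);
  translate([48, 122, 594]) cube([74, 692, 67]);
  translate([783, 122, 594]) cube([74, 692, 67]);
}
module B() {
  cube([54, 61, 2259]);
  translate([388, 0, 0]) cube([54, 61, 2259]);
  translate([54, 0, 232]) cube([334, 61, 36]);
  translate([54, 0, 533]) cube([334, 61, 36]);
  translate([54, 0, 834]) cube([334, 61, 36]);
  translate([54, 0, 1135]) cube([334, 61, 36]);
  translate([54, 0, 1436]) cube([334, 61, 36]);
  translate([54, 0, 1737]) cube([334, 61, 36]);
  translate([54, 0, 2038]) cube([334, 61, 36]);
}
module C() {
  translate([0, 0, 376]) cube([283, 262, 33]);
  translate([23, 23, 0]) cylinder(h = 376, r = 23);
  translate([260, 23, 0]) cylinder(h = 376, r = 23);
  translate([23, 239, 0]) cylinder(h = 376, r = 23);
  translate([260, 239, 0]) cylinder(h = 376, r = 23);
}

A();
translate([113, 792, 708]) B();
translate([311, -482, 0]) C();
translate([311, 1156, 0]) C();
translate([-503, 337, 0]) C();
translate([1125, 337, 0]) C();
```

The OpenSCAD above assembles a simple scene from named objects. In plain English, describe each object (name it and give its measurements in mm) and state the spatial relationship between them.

A is a table: top 905 mm (x) × 936 mm (y), 47 mm thick, upper face at z = 708 mm, on four 74×74 mm square legs, each inset 48 mm from the nearest pair of top edges, running from z = 0 to the bottom of the top. Four apron rails, 74 mm thick and 67 mm tall, run between adjacent legs with their top edges flush with the underside of the top and their outer faces flush with the legs' outer faces.

B is a wooden ladder with two side rails of 54×61 mm section and 2259 mm height, set 442 mm apart overall. Between them run 7 rectangular rungs (61 mm deep, 36 mm thick), front faces flush with the rails' −y face. The bottom of the first rung is 232 mm above the floor and each subsequent rung is 301 mm higher than the one below.

C is a four-legged stool. The seat is 283×262 mm, 33 mm thick, top at z = 409 mm. It stands on four round legs, each 46 mm in diameter, from z = 0 to the seat underside, each leg's axis is inset half a diameter from the nearest pair of seat edges (so the leg's bounding box is flush with the corner).

The ladder is on top of the table. Four stools sit around the table at the −y, +y, −x, +x sides.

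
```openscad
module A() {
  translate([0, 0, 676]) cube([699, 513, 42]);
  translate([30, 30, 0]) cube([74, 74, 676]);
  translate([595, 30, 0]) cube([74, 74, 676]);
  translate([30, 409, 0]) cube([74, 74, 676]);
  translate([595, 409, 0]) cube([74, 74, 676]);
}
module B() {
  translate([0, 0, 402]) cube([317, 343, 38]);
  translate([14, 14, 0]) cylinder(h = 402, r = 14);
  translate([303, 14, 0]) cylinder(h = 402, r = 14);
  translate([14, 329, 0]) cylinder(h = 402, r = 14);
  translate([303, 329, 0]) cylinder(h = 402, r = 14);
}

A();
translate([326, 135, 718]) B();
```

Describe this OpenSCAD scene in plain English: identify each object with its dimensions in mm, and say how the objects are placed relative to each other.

A is a table with a 699×513 mm rectangular top, 42 mm thick, top surface at z = 718 mm, supported by four 74×74 mm square legs, each inset 30 mm from the nearest pair of top edges, running from the floor.

B is a four-legged stool. The seat is 317×343 mm, 38 mm thick, top at z = 440 mm. It stands on four round legs, each 28 mm in diameter, from z = 0 to the seat underside, each leg's axis is inset half a diameter from the nearest pair of seat edges (so the leg's bounding box is flush with the corner).

The stool is on top of the table.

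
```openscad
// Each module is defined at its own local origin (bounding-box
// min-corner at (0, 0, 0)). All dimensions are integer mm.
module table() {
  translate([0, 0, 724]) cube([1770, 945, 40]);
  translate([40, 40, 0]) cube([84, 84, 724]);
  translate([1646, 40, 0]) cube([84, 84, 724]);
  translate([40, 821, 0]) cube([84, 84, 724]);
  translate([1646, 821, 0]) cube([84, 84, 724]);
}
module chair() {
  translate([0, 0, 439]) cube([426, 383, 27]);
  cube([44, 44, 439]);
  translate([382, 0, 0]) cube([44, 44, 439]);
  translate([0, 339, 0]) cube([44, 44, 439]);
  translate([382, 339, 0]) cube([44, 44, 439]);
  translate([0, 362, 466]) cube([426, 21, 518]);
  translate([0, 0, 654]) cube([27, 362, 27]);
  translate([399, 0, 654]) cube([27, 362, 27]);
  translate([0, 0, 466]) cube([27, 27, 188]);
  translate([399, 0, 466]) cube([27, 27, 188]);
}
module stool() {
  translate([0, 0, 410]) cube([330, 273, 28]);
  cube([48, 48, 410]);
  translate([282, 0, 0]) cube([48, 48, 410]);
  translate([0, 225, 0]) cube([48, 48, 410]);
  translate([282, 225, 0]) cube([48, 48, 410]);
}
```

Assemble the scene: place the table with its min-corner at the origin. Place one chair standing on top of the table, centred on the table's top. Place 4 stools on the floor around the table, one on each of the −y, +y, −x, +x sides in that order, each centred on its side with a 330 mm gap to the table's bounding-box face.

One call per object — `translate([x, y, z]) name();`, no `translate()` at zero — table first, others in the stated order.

table();
translate([672, 281, 764]) chair();
translate([720, -603, 0]) stool();
translate([720, 1275, 0]) stool();
translate([-660, 336, 0]) stool();
translate([2100, 336, 0]) stool();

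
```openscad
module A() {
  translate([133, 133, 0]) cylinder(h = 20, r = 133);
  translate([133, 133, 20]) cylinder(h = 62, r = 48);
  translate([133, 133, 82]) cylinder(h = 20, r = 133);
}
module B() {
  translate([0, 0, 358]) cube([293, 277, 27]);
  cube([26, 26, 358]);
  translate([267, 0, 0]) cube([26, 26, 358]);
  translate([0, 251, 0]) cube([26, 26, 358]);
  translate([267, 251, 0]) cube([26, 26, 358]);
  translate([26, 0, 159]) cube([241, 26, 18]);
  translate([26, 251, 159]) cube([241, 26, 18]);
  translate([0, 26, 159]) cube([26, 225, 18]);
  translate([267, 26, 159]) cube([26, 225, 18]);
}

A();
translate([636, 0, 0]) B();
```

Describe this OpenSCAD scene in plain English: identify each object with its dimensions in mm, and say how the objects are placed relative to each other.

A is a spool: two coaxial disc flanges of radius 133 mm and thickness 20 mm, joined by a core cylinder of radius 48 mm and height 62 mm. The lower flange rests on z = 0 and the three cylinders share a vertical axis.

B is a four-legged stool. The seat is 293×277 mm, 27 mm thick, top at z = 385 mm. It stands on four square legs, each 26×26 mm in cross-section, from z = 0 to the seat underside, each flush with a corner of the seat. Four stretchers, 26 mm wide and 18 mm tall, connect adjacent legs with their undersides at z = 159 mm, each running between the inner faces of the legs it joins and aligned with the legs' outer faces on the other axis.

The stool is on the floor beside the spool on its +x side.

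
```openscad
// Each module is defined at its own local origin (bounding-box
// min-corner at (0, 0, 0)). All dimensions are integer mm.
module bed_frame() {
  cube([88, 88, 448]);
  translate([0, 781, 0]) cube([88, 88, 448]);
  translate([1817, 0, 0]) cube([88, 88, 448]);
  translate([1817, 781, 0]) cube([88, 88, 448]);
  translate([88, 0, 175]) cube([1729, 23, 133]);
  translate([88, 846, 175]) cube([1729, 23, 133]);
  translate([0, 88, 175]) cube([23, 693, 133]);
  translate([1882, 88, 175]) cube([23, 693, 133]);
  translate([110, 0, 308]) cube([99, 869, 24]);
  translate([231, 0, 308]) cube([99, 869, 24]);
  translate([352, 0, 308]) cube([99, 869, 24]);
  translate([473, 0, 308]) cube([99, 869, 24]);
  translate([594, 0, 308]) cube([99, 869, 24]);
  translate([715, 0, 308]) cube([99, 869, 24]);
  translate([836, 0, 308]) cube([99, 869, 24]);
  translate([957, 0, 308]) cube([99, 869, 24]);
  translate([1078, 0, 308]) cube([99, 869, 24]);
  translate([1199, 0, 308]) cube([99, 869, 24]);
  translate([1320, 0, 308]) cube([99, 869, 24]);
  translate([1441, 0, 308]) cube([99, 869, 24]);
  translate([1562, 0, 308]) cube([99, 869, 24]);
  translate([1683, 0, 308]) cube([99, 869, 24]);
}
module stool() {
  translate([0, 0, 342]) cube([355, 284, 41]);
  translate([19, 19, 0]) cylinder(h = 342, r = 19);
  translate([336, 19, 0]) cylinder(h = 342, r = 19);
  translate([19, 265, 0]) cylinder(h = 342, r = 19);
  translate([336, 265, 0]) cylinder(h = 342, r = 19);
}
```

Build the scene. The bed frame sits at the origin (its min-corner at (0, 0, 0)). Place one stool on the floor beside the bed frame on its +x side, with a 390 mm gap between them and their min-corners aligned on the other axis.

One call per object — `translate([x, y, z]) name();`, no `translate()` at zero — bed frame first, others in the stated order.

bed_frame();
translate([2295, 0, 0]) stool();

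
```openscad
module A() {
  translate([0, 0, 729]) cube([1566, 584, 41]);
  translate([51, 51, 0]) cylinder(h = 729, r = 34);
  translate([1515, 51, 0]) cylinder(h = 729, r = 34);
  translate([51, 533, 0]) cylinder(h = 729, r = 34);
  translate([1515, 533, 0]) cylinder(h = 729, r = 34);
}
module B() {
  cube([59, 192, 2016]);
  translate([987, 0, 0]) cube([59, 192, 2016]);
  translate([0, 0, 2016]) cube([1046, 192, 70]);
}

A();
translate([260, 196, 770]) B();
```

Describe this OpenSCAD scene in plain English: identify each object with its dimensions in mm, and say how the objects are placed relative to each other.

A is a table with a 1566×584 mm rectangular top, 41 mm thick, top surface at z = 770 mm, supported by four round legs of 68 mm diameter, each leg's bounding box inset 17 mm from the nearest pair of top edges, running from the floor.

B is a rectangular door frame: two vertical jambs of 59×192 mm section, 2016 mm tall, with a clear opening 928 mm wide between their inner faces. A header 70 mm tall and 192 mm deep lies on top of the jambs and spans the full outside width.

The door frame is on top of the table, centred.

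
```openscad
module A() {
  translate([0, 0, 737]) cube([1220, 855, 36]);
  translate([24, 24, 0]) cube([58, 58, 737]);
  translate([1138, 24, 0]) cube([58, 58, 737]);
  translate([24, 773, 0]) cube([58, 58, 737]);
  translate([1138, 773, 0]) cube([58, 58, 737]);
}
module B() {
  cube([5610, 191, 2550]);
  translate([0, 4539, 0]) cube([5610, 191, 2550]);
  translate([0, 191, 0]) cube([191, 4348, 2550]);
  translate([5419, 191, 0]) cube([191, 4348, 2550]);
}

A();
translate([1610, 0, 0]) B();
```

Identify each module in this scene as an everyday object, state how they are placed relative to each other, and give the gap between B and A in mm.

The house frame's nearest face is 390 mm from the table's +x face.

A is a table. B is a house frame. The house frame is on the floor beside the table on its +x side. The gap between the house frame and the table is 390 mm.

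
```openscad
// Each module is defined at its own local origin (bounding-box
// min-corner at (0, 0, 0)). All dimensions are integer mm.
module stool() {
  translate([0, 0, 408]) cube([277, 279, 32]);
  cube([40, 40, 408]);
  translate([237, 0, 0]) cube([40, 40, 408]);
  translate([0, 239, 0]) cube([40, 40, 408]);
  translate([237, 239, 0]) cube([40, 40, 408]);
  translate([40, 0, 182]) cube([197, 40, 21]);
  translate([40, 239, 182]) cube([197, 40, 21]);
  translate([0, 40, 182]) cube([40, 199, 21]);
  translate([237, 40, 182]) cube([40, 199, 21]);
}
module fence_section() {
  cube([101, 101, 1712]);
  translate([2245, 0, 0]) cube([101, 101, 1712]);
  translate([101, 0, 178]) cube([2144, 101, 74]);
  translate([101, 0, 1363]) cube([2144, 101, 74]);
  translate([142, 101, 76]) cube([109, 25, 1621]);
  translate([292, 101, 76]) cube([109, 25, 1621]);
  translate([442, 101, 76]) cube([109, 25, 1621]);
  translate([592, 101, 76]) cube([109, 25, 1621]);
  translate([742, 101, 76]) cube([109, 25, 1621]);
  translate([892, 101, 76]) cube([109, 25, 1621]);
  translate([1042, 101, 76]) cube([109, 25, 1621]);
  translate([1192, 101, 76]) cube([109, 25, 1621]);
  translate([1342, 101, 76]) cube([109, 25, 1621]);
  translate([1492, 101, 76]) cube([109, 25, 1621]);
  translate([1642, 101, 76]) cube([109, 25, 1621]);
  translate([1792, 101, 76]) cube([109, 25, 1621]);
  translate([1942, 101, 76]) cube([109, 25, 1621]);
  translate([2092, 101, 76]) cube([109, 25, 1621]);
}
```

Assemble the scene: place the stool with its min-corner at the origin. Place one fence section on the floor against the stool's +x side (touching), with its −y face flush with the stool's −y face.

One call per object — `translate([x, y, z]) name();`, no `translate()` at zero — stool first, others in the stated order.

stool();
translate([277, 0, 0]) fence_section();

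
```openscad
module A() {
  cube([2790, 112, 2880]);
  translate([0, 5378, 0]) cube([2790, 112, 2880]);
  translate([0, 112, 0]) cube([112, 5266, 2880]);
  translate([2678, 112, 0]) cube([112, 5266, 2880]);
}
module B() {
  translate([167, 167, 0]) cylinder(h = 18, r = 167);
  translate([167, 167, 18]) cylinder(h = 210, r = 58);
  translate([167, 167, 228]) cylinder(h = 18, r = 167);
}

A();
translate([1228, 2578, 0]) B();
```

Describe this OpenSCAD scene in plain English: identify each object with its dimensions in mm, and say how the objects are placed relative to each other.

A is a box-shaped house frame (walls only): outside footprint 2790×5490 mm, wall height 2880 mm, wall thickness 112 mm. The two y-facing walls run the full x-width; the two x-facing walls fit between the inner faces of the y-facing walls.

B is a spool: two coaxial disc flanges of radius 167 mm and thickness 18 mm, joined by a core cylinder of radius 58 mm and height 210 mm. The lower flange rests on z = 0 and the three cylinders share a vertical axis.

The spool sits inside the house frame, centred.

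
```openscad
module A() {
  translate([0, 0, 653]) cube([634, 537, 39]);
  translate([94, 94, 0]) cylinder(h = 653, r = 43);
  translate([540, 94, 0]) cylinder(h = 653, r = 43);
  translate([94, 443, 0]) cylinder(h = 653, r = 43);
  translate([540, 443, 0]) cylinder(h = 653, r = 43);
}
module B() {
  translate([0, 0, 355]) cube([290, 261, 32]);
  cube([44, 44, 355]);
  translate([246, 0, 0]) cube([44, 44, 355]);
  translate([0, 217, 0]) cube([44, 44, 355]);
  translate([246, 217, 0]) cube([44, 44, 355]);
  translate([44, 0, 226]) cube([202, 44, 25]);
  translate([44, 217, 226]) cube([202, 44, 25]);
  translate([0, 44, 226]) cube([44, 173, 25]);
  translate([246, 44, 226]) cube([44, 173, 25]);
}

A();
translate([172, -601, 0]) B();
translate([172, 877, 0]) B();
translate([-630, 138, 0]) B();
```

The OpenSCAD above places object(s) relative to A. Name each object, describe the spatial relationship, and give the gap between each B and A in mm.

Each stool's nearest face is 340 mm from the table's bounding box.

A is a table. B is a stool. Three stools sit around the table at the −y, +y, −x sides. The gap between each stool and the table is 340 mm.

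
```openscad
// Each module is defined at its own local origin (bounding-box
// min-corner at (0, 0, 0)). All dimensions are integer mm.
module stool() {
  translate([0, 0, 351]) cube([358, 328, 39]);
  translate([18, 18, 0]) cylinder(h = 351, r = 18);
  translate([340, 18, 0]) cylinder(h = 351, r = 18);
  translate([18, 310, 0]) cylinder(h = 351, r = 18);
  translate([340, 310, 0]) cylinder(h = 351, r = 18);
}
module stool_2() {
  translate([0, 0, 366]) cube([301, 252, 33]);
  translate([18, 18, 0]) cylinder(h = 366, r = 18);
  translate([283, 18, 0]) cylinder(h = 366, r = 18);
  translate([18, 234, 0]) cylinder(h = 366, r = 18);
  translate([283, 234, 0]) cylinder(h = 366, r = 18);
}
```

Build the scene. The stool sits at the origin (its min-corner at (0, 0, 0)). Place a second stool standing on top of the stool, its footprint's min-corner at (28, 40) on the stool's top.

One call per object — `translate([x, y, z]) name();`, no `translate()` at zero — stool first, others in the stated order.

stool();
translate([28, 40, 390]) stool_2();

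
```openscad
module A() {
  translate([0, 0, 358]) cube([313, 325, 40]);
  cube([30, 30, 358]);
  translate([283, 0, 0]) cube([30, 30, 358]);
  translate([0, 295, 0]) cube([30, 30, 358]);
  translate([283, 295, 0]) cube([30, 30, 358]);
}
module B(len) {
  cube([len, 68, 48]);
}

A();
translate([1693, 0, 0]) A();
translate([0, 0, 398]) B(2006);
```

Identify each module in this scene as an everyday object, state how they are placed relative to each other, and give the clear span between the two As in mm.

A is a stool. B is a beam. A beam spans the tops of two stools. The clear span between the two stools is 1380 mm.

Second stool starts at x = 1693; first ends at x = 313; clear span = 1693 − 313 = 1380 mm.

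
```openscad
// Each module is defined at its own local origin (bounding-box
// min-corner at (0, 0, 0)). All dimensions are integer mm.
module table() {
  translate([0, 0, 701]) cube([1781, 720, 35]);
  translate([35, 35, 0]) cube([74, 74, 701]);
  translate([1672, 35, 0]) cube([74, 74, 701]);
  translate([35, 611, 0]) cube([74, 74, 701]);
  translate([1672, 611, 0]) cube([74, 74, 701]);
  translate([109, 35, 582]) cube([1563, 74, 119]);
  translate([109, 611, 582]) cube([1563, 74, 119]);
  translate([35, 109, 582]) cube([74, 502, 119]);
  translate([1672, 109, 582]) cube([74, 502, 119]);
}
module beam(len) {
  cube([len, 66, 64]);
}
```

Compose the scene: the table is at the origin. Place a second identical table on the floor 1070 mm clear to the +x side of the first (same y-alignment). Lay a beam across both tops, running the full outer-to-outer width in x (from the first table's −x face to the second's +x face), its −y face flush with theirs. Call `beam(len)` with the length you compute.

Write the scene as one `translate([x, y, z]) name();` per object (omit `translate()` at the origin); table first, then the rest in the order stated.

table();
translate([2851, 0, 0]) table();
translate([0, 0, 736]) beam(4632);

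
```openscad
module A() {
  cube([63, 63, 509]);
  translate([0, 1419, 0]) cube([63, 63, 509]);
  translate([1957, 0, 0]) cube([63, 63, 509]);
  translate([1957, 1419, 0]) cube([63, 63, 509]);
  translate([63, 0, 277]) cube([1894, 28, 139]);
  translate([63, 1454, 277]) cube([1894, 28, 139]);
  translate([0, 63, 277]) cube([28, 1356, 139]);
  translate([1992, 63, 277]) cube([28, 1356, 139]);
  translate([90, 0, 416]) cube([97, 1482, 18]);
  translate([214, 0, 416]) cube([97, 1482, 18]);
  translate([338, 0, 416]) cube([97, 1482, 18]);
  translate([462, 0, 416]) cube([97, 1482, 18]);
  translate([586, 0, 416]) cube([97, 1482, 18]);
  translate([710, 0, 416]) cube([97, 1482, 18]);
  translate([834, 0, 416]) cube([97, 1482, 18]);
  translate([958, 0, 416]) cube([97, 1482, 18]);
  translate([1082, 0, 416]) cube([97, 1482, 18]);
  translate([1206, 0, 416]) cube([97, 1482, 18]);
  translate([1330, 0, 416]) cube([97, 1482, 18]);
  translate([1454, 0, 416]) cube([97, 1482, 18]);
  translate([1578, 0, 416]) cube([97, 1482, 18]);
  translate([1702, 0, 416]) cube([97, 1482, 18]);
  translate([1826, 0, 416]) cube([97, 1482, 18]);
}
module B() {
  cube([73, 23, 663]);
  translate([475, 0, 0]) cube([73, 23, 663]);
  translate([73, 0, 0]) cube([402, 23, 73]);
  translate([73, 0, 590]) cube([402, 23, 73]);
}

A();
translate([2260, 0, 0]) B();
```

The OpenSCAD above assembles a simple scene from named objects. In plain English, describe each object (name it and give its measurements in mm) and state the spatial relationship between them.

A is a bed frame 2020 mm long (x) by 1482 mm wide (y). Four 63×63 mm corner posts, 509 mm tall, at the corners of the footprint. Four rails of 28 mm thickness and 139 mm height run between adjacent posts with their undersides at z = 277 mm, their outer faces flush with the outside of the frame (the two x-running rails run between the posts' inner faces; the two y-running rails run between the posts' inner faces). 15 slats, each 97 mm wide (x) and 18 mm thick, lie across the top of the two x-running rails, running the full 1482 mm width of the frame in y; the slats are evenly spaced along x between the inner faces of the end posts with equal gaps (rounded down to the nearest mm) at the −x end and between each pair — any rounding remainder accumulates at the +x end.

B is a rectangular picture frame lying in the x–z plane (depth along y). The opening is 402 mm wide (x) by 517 mm tall (z), surrounded by a border 73 mm wide on all four sides. The frame is 23 mm deep and is made of two full-height vertical stiles with two horizontal rails fitted between them.

The picture frame is on the floor beside the bed frame on its +x side.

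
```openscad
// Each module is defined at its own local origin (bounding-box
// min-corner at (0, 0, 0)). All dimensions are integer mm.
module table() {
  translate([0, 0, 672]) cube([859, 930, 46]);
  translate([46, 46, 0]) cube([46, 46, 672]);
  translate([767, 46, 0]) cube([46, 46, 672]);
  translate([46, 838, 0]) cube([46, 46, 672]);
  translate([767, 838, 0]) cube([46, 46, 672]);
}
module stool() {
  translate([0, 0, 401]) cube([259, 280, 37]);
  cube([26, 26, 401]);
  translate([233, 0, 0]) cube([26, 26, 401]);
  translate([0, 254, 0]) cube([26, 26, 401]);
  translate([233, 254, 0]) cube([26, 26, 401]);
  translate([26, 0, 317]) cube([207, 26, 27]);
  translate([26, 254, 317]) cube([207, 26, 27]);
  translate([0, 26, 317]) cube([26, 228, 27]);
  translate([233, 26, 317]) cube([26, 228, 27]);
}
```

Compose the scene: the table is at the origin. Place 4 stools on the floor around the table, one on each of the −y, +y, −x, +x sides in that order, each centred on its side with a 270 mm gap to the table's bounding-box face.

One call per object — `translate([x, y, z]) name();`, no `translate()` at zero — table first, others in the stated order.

table();
translate([300, -550, 0]) stool();
translate([300, 1200, 0]) stool();
translate([-529, 325, 0]) stool();
translate([1129, 325, 0]) stool();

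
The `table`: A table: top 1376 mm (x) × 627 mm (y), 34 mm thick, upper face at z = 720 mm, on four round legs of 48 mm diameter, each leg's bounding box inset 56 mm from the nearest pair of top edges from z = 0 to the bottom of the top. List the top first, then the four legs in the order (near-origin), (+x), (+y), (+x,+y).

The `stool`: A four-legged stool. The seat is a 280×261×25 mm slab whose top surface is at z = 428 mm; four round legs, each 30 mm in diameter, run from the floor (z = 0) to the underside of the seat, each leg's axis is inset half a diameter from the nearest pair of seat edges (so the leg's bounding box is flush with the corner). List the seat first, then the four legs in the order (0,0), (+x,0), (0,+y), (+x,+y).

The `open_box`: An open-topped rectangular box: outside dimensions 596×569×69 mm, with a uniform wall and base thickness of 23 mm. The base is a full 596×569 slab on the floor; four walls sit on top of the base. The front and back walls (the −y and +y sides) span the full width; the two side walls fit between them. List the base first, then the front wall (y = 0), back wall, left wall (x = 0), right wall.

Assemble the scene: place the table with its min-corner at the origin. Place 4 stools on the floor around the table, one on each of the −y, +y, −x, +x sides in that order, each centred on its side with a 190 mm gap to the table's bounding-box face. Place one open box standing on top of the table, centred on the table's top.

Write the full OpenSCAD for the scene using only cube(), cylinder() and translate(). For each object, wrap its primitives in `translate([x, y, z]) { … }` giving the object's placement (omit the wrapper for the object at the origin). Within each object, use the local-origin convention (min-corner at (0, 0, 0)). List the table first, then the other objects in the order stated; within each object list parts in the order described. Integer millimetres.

translate([0, 0, 686]) cube([1376, 627, 34]);
translate([80, 80, 0]) cylinder(h = 686, r = 24);
translate([1296, 80, 0]) cylinder(h = 686, r = 24);
translate([80, 547, 0]) cylinder(h = 686, r = 24);
translate([1296, 547, 0]) cylinder(h = 686, r = 24);
translate([548, -451, 0]) {
  translate([0, 0, 403]) cube([280, 261, 25]);
  translate([15, 15, 0]) cylinder(h = 403, r = 15);
  translate([265, 15, 0]) cylinder(h = 403, r = 15);
  translate([15, 246, 0]) cylinder(h = 403, r = 15);
  translate([265, 246, 0]) cylinder(h = 403, r = 15);
}
translate([548, 817, 0]) {
  translate([0, 0, 403]) cube([280, 261, 25]);
  translate([15, 15, 0]) cylinder(h = 403, r = 15);
  translate([265, 15, 0]) cylinder(h = 403, r = 15);
  translate([15, 246, 0]) cylinder(h = 403, r = 15);
  translate([265, 246, 0]) cylinder(h = 403, r = 15);
}
translate([-470, 183, 0]) {
  translate([0, 0, 403]) cube([280, 261, 25]);
  translate([15, 15, 0]) cylinder(h = 403, r = 15);
  translate([265, 15, 0]) cylinder(h = 403, r = 15);
  translate([15, 246, 0]) cylinder(h = 403, r = 15);
  translate([265, 246, 0]) cylinder(h = 403, r = 15);
}
translate([1566, 183, 0]) {
  translate([0, 0, 403]) cube([280, 261, 25]);
  translate([15, 15, 0]) cylinder(h = 403, r = 15);
  translate([265, 15, 0]) cylinder(h = 403, r = 15);
  translate([15, 246, 0]) cylinder(h = 403, r = 15);
  translate([265, 246, 0]) cylinder(h = 403, r = 15);
}
translate([390, 29, 720]) {
  cube([596, 569, 23]);
  translate([0, 0, 23]) cube([596, 23, 46]);
  translate([0, 546, 23]) cube([596, 23, 46]);
  translate([0, 23, 23]) cube([23, 523, 46]);
  translate([573, 23, 23]) cube([23, 523, 46]);
}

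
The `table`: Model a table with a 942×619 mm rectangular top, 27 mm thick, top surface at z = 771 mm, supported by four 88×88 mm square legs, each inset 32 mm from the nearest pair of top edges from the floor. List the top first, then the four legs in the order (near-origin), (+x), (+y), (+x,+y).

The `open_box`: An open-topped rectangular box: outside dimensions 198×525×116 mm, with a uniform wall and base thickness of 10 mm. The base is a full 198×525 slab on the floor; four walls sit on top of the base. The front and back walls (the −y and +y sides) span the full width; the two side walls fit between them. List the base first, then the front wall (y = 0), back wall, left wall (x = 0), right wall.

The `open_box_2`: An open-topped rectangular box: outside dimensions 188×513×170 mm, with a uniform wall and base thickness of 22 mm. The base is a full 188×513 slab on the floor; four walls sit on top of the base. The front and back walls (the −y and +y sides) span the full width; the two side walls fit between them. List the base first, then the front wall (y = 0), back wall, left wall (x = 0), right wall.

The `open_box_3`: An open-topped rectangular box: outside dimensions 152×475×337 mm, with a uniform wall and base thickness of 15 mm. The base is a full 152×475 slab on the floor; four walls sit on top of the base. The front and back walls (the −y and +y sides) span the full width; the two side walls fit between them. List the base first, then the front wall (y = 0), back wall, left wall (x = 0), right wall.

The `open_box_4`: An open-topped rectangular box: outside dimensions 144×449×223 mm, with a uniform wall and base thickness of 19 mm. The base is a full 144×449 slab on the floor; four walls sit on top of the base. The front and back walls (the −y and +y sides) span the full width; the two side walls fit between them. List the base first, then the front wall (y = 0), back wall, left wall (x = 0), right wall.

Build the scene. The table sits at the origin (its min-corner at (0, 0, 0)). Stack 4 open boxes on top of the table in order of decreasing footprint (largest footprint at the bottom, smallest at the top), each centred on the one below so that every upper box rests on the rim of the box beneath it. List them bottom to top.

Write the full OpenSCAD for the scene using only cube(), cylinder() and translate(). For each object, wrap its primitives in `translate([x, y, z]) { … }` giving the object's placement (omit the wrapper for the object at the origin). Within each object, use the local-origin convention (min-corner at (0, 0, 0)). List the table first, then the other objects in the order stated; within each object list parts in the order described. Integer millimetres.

translate([0, 0, 744]) cube([942, 619, 27]);
translate([32, 32, 0]) cube([88, 88, 744]);
translate([822, 32, 0]) cube([88, 88, 744]);
translate([32, 499, 0]) cube([88, 88, 744]);
translate([822, 499, 0]) cube([88, 88, 744]);
translate([372, 47, 771]) {
  cube([198, 525, 10]);
  translate([0, 0, 10]) cube([198, 10, 106]);
  translate([0, 515, 10]) cube([198, 10, 106]);
  translate([0, 10, 10]) cube([10, 505, 106]);
  translate([188, 10, 10]) cube([10, 505, 106]);
}
translate([377, 53, 887]) {
  cube([188, 513, 22]);
  translate([0, 0, 22]) cube([188, 22, 148]);
  translate([0, 491, 22]) cube([188, 22, 148]);
  translate([0, 22, 22]) cube([22, 469, 148]);
  translate([166, 22, 22]) cube([22, 469, 148]);
}
translate([395, 72, 1057]) {
  cube([152, 475, 15]);
  translate([0, 0, 15]) cube([152, 15, 322]);
  translate([0, 460, 15]) cube([152, 15, 322]);
  translate([0, 15, 15]) cube([15, 445, 322]);
  translate([137, 15, 15]) cube([15, 445, 322]);
}
translate([399, 85, 1394]) {
  cube([144, 449, 19]);
  translate([0, 0, 19]) cube([144, 19, 204]);
  translate([0, 430, 19]) cube([144, 19, 204]);
  translate([0, 19, 19]) cube([19, 411, 204]);
  translate([125, 19, 19]) cube([19, 411, 204]);
}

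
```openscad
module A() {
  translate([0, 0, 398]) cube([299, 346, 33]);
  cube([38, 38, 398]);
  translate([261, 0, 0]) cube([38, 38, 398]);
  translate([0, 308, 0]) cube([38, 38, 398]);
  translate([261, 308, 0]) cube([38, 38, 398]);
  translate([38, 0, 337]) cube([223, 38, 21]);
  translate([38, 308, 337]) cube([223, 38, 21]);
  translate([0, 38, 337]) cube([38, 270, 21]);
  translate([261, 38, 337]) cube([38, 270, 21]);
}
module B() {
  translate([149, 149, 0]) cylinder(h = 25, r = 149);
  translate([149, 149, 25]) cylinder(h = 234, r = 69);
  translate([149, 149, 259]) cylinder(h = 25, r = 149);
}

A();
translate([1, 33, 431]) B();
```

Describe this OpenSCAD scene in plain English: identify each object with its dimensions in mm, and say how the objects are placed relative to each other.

A is a four-legged stool. The seat is 299×346 mm, 33 mm thick, top at z = 431 mm. It stands on four square legs, each 38×38 mm in cross-section, from z = 0 to the seat underside, each flush with a corner of the seat. Four stretchers, 38 mm wide and 21 mm tall, connect adjacent legs with their undersides at z = 337 mm, each running between the inner faces of the legs it joins and aligned with the legs' outer faces on the other axis.

B is a spool: two coaxial disc flanges of radius 149 mm and thickness 25 mm, joined by a core cylinder of radius 69 mm and height 234 mm. The lower flange rests on z = 0 and the three cylinders share a vertical axis.

The spool is on top of the stool.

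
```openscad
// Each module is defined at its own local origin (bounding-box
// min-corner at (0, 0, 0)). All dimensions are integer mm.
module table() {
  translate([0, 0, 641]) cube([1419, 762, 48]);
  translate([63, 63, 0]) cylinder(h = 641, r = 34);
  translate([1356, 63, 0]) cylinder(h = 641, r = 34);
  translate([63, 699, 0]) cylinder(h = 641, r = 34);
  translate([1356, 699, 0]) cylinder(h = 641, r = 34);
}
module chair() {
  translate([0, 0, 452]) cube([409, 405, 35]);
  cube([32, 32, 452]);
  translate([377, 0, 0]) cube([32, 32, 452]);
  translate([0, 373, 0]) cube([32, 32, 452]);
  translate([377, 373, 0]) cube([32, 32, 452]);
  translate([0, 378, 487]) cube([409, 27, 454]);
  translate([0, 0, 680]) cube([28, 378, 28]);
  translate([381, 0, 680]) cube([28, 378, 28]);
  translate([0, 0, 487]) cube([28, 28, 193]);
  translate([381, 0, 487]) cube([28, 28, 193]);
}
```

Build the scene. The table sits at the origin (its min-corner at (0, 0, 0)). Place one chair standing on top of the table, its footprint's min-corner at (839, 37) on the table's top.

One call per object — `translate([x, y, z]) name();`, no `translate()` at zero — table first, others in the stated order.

table();
translate([839, 37, 689]) chair();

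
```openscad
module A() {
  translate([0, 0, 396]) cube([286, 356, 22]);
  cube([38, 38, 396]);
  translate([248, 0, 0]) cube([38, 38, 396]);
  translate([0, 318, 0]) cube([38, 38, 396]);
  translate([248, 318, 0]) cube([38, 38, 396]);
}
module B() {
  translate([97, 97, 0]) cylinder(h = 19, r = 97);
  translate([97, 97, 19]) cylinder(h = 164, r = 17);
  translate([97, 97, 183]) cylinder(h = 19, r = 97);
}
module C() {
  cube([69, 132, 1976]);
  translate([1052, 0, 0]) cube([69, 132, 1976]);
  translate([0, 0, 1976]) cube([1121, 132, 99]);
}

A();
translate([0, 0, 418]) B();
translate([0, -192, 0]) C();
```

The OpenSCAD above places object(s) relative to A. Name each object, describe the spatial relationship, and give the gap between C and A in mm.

A is a stool. B is a spool. C is a door frame. The spool is on top of the stool. The door frame is on the floor beside the stool on its −y side. The gap between the door frame and the stool is 60 mm.

The door frame's nearest face is 60 mm from the stool's −y face.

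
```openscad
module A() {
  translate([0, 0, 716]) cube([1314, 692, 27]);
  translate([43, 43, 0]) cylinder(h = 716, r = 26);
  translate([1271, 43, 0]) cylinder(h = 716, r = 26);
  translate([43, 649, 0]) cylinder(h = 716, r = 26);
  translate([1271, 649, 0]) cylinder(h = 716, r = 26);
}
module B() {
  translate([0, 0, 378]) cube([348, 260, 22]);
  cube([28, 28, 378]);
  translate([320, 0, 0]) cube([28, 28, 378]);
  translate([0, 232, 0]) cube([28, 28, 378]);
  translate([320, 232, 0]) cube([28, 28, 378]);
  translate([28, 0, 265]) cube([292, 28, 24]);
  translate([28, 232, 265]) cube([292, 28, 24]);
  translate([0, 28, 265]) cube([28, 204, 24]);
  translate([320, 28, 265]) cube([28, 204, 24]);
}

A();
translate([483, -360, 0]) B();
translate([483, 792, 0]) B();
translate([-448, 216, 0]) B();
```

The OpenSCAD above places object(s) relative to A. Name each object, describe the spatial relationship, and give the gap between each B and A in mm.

Each stool's nearest face is 100 mm from the table's bounding box.

A is a table. B is a stool. Three stools sit around the table at the −y, +y, −x sides. The gap between each stool and the table is 100 mm.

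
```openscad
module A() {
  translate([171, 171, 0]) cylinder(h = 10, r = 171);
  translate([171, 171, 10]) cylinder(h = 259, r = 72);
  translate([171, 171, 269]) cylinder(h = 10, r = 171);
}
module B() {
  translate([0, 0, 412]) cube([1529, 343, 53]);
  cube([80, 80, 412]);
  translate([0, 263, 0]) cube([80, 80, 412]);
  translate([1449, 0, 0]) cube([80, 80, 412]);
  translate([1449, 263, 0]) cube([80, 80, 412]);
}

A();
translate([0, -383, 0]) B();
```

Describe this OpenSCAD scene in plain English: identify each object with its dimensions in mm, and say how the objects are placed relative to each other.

A is a spool: two coaxial disc flanges of radius 171 mm and thickness 10 mm, joined by a core cylinder of radius 72 mm and height 259 mm. The lower flange rests on z = 0 and the three cylinders share a vertical axis.

B is a long wooden bench with a 1529 mm (x) × 343 mm (y) seat, 53 mm thick, its top surface 465 mm above the floor. Four 80 mm square legs at the seat corners, flush with the edges, run from z = 0 to the seat underside.

The bench is on the floor beside the spool on its −y side.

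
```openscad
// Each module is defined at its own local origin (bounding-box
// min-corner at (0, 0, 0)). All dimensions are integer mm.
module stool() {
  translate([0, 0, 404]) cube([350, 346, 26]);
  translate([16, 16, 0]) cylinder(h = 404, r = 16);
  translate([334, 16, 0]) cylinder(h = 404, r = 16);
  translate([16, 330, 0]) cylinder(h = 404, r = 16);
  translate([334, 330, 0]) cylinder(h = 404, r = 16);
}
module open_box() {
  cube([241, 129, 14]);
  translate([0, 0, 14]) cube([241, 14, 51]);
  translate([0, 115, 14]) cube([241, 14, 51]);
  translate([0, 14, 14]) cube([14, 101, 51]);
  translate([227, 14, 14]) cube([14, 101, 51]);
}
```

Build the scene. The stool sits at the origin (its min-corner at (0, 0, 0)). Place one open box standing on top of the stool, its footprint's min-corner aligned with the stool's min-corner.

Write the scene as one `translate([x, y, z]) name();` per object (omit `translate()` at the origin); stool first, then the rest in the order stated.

stool();
translate([0, 0, 430]) open_box();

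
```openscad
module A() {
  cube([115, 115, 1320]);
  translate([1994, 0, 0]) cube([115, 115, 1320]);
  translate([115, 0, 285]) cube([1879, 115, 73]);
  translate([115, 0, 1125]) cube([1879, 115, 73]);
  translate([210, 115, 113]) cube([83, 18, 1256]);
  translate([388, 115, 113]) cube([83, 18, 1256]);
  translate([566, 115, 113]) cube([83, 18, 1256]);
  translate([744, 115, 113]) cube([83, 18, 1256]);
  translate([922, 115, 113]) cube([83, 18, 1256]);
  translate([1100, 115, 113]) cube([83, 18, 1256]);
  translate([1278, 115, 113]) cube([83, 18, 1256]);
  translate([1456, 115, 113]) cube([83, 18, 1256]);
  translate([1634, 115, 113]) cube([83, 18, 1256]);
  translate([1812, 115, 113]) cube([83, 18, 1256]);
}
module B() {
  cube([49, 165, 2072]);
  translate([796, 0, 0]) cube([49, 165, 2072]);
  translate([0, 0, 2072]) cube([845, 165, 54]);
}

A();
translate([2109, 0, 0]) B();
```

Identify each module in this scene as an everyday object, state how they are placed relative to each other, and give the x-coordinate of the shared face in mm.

The fence section's +x face and the door frame's −x face are both at x = 2109 mm.

A is a fence section. B is a door frame. The door frame is against the fence section's +x side, with their −y faces flush. The x-coordinate of the shared face is 2109 mm.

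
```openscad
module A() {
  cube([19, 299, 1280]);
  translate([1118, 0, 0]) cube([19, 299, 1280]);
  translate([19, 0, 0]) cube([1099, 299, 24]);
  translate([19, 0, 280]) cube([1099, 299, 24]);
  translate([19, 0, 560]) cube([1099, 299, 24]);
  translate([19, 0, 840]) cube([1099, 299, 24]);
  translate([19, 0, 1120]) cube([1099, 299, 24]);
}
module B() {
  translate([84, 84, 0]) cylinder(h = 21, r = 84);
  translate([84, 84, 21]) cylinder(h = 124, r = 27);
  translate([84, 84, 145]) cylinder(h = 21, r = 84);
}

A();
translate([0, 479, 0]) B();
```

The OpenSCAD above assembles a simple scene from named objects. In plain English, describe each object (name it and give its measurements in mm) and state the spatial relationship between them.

A is an open bookshelf. Two side panels, each 19 mm thick, 299 mm deep and 1280 mm tall, stand 1137 mm apart (outside-to-outside). Between them sit 5 shelves, each 24 mm thick and 299 mm deep, spanning the full gap between the sides. The bottom shelf rests on the floor (its underside at z = 0) and the clear gap between one shelf's top and the next shelf's underside is 256 mm.

B is a spool: two coaxial disc flanges of radius 84 mm and thickness 21 mm, joined by a core cylinder of radius 27 mm and height 124 mm. The lower flange rests on z = 0 and the three cylinders share a vertical axis.

The spool is on the floor beside the bookshelf on its +y side.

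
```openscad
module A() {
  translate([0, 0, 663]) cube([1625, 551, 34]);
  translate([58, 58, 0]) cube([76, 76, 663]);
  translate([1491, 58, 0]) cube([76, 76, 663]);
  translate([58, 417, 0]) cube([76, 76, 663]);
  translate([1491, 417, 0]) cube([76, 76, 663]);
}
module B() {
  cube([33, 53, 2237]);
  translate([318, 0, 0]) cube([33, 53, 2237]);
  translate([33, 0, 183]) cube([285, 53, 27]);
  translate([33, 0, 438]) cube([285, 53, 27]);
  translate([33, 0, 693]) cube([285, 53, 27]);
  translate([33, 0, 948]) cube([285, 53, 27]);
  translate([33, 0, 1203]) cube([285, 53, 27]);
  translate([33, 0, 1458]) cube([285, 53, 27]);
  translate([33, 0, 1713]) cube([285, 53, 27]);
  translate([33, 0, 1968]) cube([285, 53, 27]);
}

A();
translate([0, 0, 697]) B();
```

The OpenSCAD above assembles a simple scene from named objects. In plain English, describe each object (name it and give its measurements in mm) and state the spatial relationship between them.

A is a rectangular dining table. The top is 1625×551×34 mm with its upper surface at z = 697 mm. It stands on four 76×76 mm square legs, each inset 58 mm from the nearest pair of top edges, running from the floor to the underside of the top.

B is a straight ladder. Two 33×53 mm vertical rails, 2237 mm tall, stand 351 mm apart (outside-to-outside) with their front faces coplanar on the −y side. 8 rungs, each 53 mm deep and 27 mm tall, span between the inner faces of the rails, front faces flush with the rails. The lowest rung's underside is at z = 183 mm and rungs are spaced 255 mm apart (underside to underside).

The ladder is on top of the table.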